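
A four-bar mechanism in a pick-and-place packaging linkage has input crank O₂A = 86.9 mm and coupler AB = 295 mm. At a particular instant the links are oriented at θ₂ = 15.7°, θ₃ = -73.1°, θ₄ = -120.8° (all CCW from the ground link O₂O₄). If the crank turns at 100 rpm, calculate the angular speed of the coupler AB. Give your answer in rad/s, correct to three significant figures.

ω₂ = 10.47 rad/s (from 100 rpm).
Differentiating the loop-closure r₂e^{iθ₂}+r₃e^{iθ₃}=r₁+r₄e^{iθ₄} gives r₂ω₂e^{iθ₂}+r₃ω₃e^{iθ₃}=r₄ω₄e^{iθ₄}.
Eliminating the other unknown: ω₃ = r₂ω₂ sin(θ₄−θ₂) / [r₃ sin(θ₃−θ₄)].
Numerator sine = -0.68835; denominator sine = +0.73963.
Result = 0.0869·10.47·(-0.68835) / (0.295·(+0.73963)) = -2.8709 rad/s; magnitude 2.8709 rad/s.

2.87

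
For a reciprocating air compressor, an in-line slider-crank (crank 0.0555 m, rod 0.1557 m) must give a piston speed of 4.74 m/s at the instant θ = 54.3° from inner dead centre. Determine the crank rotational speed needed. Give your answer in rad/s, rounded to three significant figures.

86.4

For an in-line slider-crank, |v_piston| = rω|sinθ|·[1 + r cosθ/√(L² − r² sin²θ)].
With r = 0.0555 m, L = 0.1557 m, θ = 54.3°: the bracketed kinematic factor |dx/dθ| = 0.054865 m.
ω = v/|dx/dθ| = 4.74/0.054865 = 86.394 rad/s.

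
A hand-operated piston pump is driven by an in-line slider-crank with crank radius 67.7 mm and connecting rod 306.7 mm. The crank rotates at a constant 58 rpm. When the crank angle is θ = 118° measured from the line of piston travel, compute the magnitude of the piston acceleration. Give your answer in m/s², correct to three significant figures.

ω = 2π·58/60 = 6.074 rad/s
x(θ) = r cosθ + √(L² − r² sin²θ); with ω constant, a = ω²·d²x/dθ².
d²x/dθ² = −r cosθ − r²(cos2θ)/√u − r⁴ sin²2θ/(4u^{3/2}),  u = L² − r² sin²θ = 0.0904918 m².
Substituting r = 0.0677 m, L = 0.3067 m, θ = 118°: d²x/dθ² = +0.040171 m.
a = ω²·d²x/dθ² = (6.074)²·(+0.040171) = +1.4819 m/s²;  |a| = 1.4819 m/s².

1.48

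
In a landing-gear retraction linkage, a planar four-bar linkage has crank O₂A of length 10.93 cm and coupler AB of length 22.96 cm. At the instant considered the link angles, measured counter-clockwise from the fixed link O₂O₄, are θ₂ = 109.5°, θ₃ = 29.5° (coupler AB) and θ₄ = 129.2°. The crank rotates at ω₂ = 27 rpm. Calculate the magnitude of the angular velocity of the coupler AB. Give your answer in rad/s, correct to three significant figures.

0.460

ω₂ = 2.827 rad/s (from 27 rpm).
Differentiating the loop-closure r₂e^{iθ₂}+r₃e^{iθ₃}=r₁+r₄e^{iθ₄} gives r₂ω₂e^{iθ₂}+r₃ω₃e^{iθ₃}=r₄ω₄e^{iθ₄}.
Eliminating the other unknown: ω₃ = r₂ω₂ sin(θ₄−θ₂) / [r₃ sin(θ₃−θ₄)].
Numerator sine = +0.33710; denominator sine = -0.98570.
Result = 0.1093·2.827·(+0.33710) / (0.2296·(-0.98570)) = -0.46031 rad/s; magnitude 0.46031 rad/s.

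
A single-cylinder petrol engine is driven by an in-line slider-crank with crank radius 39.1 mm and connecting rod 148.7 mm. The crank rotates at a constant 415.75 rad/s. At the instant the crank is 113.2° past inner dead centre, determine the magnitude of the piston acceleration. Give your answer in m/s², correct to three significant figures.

3910

ω = 415.8 rad/s
x(θ) = r cosθ + √(L² − r² sin²θ); with ω constant, a = ω²·d²x/dθ².
d²x/dθ² = −r cosθ − r²(cos2θ)/√u − r⁴ sin²2θ/(4u^{3/2}),  u = L² − r² sin²θ = 0.0208201 m².
Substituting r = 0.0391 m, L = 0.1487 m, θ = 113.2°: d²x/dθ² = +0.022608 m.
a = ω²·d²x/dθ² = (415.8)²·(+0.022608) = +3907.7 m/s²;  |a| = 3907.7 m/s².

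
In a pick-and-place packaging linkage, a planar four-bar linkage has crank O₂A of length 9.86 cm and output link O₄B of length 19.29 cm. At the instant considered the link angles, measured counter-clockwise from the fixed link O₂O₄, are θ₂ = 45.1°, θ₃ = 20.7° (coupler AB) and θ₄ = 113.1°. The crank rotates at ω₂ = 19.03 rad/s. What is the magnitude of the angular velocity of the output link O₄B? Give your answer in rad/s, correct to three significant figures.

ω₂ = 19.03 rad/s
Differentiating the loop-closure r₂e^{iθ₂}+r₃e^{iθ₃}=r₁+r₄e^{iθ₄} gives r₂ω₂e^{iθ₂}+r₃ω₃e^{iθ₃}=r₄ω₄e^{iθ₄}.
Eliminating the other unknown: ω₄ = r₂ω₂ sin(θ₂−θ₃) / [r₄ sin(θ₄−θ₃)].
Numerator sine = +0.41310; denominator sine = +0.99912.
Result = 0.0986·19.03·(+0.41310) / (0.1929·(+0.99912)) = +4.0218 rad/s; magnitude 4.0218 rad/s.

4.02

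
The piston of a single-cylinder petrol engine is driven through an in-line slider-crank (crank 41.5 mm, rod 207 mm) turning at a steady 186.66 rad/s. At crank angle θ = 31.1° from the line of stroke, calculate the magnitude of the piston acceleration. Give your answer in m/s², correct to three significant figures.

ω = 186.7 rad/s
x(θ) = r cosθ + √(L² − r² sin²θ); with ω constant, a = ω²·d²x/dθ².
d²x/dθ² = −r cosθ − r²(cos2θ)/√u − r⁴ sin²2θ/(4u^{3/2}),  u = L² − r² sin²θ = 0.0423895 m².
Substituting r = 0.0415 m, L = 0.207 m, θ = 31.1°: d²x/dθ² = -0.039503 m.
a = ω²·d²x/dθ² = (186.7)²·(-0.039503) = -1376.4 m/s²;  |a| = 1376.4 m/s².

1380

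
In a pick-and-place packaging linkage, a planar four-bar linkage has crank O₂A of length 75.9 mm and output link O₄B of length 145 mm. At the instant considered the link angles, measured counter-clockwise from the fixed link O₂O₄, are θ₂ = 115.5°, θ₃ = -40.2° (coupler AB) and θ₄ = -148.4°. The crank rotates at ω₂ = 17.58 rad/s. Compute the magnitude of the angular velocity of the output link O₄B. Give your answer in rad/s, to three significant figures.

3.99

ω₂ = 17.58 rad/s
Differentiating the loop-closure r₂e^{iθ₂}+r₃e^{iθ₃}=r₁+r₄e^{iθ₄} gives r₂ω₂e^{iθ₂}+r₃ω₃e^{iθ₃}=r₄ω₄e^{iθ₄}.
Eliminating the other unknown: ω₄ = r₂ω₂ sin(θ₂−θ₃) / [r₄ sin(θ₄−θ₃)].
Numerator sine = +0.41151; denominator sine = -0.94997.
Result = 0.0759·17.58·(+0.41151) / (0.145·(-0.94997)) = -3.9863 rad/s; magnitude 3.9863 rad/s.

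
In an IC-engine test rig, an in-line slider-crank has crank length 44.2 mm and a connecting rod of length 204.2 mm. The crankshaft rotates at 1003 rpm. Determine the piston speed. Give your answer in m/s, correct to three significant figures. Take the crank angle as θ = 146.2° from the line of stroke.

ω = 2π·1003/60 = 105 rad/s
For an in-line slider-crank, x = r cosθ + √(L² − r² sin²θ), so v = −rω sinθ·[1 + r cosθ/√(L² − r² sin²θ)].
With r = 0.0442 m, L = 0.2042 m, θ = 146.2°: √(L² − r² sin²θ) = 0.20271 m.
v = −0.0442·105·0.55630·[1 + 0.0442·-0.83098/0.20271] = -2.1147 m/s.
|v| = 2.1147 m/s.

2.11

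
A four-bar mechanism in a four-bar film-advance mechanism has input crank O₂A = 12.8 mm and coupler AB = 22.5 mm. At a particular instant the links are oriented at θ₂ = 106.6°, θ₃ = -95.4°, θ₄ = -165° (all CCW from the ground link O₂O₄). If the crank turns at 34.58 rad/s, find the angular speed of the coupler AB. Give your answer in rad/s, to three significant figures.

ω₂ = 34.58 rad/s
Differentiating the loop-closure r₂e^{iθ₂}+r₃e^{iθ₃}=r₁+r₄e^{iθ₄} gives r₂ω₂e^{iθ₂}+r₃ω₃e^{iθ₃}=r₄ω₄e^{iθ₄}.
Eliminating the other unknown: ω₃ = r₂ω₂ sin(θ₄−θ₂) / [r₃ sin(θ₃−θ₄)].
Numerator sine = +0.99961; denominator sine = +0.93728.
Result = 0.0128·34.58·(+0.99961) / (0.0225·(+0.93728)) = +20.98 rad/s; magnitude 20.98 rad/s.

21.0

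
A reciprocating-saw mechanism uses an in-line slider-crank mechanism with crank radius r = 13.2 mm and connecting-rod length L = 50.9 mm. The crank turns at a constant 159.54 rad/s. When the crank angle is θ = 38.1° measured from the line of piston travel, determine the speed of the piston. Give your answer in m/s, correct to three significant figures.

ω = 159.5 rad/s
For an in-line slider-crank, x = r cosθ + √(L² − r² sin²θ), so v = −rω sinθ·[1 + r cosθ/√(L² − r² sin²θ)].
With r = 0.0132 m, L = 0.0509 m, θ = 38.1°: √(L² − r² sin²θ) = 0.050244 m.
v = −0.0132·159.5·0.61704·[1 + 0.0132·0.78694/0.050244] = -1.5681 m/s.
|v| = 1.5681 m/s.

1.57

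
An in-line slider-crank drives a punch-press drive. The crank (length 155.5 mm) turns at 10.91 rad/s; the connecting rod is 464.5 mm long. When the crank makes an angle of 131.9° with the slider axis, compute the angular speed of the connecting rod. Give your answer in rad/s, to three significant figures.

2.52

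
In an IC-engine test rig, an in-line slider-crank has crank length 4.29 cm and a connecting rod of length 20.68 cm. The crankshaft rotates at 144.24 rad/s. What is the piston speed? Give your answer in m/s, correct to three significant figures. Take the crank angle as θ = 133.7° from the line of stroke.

3.83

ω = 144.2 rad/s
For an in-line slider-crank, x = r cosθ + √(L² − r² sin²θ), so v = −rω sinθ·[1 + r cosθ/√(L² − r² sin²θ)].
With r = 0.0429 m, L = 0.2068 m, θ = 133.7°: √(L² − r² sin²θ) = 0.20446 m.
v = −0.0429·144.2·0.72297·[1 + 0.0429·-0.69088/0.20446] = -3.8251 m/s.
|v| = 3.8251 m/s.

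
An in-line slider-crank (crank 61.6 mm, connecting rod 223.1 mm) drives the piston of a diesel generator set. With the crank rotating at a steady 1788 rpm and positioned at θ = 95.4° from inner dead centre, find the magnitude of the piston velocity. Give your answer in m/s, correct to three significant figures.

11.2

ω = 2π·1788/60 = 187.2 rad/s
For an in-line slider-crank, x = r cosθ + √(L² − r² sin²θ), so v = −rω sinθ·[1 + r cosθ/√(L² − r² sin²θ)].
With r = 0.0616 m, L = 0.2231 m, θ = 95.4°: √(L² − r² sin²θ) = 0.21451 m.
v = −0.0616·187.2·0.99556·[1 + 0.0616·-0.09411/0.21451] = -11.172 m/s.
|v| = 11.172 m/s.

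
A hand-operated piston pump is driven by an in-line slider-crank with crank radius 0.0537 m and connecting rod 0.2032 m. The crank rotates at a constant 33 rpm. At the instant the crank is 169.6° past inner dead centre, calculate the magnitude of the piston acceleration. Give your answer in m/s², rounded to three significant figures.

0.472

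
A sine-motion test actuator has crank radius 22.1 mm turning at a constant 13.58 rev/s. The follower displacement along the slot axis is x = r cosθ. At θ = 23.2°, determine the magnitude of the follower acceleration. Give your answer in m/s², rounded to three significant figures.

148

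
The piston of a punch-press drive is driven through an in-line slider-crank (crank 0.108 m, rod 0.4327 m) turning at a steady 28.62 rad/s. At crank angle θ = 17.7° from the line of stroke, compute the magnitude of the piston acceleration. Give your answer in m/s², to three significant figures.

102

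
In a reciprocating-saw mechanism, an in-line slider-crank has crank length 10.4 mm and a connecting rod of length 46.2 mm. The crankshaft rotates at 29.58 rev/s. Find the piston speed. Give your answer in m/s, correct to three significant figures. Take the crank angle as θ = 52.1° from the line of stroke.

ω = 2π·29.6 = 185.9 rad/s
For an in-line slider-crank, x = r cosθ + √(L² − r² sin²θ), so v = −rω sinθ·[1 + r cosθ/√(L² − r² sin²θ)].
With r = 0.0104 m, L = 0.0462 m, θ = 52.1°: √(L² − r² sin²θ) = 0.045465 m.
v = −0.0104·185.9·0.78908·[1 + 0.0104·0.61429/0.045465] = -1.7395 m/s.
|v| = 1.7395 m/s.

1.74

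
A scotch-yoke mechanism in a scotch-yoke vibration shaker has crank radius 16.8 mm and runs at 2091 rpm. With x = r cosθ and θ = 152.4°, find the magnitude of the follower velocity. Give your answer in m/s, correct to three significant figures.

1.70

ω = 219 rad/s (from 2091 rpm).
x = r cosθ ⇒ ẋ = −rω sinθ.
|v| = rω|sinθ| = 0.0168·219·|sin 152.4°| = 1.7043 m/s.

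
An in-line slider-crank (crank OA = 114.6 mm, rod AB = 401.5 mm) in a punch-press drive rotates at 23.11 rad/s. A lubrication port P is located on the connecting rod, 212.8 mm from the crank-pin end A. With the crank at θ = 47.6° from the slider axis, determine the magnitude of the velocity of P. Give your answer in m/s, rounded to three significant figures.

2.32

ω = 23.11 rad/s.  Crank-pin speed |V_A| = rω = 2.6484 m/s, perpendicular to OA.
Rod angle: sinφ = −(r/L) sinθ ⇒ φ = -12.168°; ω_rod = −rω cosθ/√(L²−r²sin²θ) = -4.5501 rad/s.
V_P = V_A + ω_rod × AP, with AP = 0.2128 m along the rod.
Components: V_Px = −rω sinθ − a·ω_rod·sinφ = -2.1598 m/s;  V_Py = rω cosθ + a·ω_rod·cosφ = +0.83932 m/s.
|V_P| = √(V_Px² + V_Py²) = 2.3172 m/s.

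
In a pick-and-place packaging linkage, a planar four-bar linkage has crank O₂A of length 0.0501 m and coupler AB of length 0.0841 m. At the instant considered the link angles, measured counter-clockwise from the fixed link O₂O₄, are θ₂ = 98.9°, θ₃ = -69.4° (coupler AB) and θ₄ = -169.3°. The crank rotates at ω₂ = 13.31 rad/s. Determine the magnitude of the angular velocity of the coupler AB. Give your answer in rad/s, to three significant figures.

ω₂ = 13.31 rad/s
Differentiating the loop-closure r₂e^{iθ₂}+r₃e^{iθ₃}=r₁+r₄e^{iθ₄} gives r₂ω₂e^{iθ₂}+r₃ω₃e^{iθ₃}=r₄ω₄e^{iθ₄}.
Eliminating the other unknown: ω₃ = r₂ω₂ sin(θ₄−θ₂) / [r₃ sin(θ₃−θ₄)].
Numerator sine = +0.99951; denominator sine = +0.98511.
Result = 0.0501·13.31·(+0.99951) / (0.0841·(+0.98511)) = +8.0449 rad/s; magnitude 8.0449 rad/s.

8.04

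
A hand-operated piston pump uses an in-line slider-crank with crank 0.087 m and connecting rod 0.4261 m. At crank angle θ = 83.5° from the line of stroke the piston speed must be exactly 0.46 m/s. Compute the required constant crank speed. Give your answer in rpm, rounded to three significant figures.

For an in-line slider-crank, |v_piston| = rω|sinθ|·[1 + r cosθ/√(L² − r² sin²θ)].
With r = 0.087 m, L = 0.4261 m, θ = 83.5°: the bracketed kinematic factor |dx/dθ| = 0.088481 m.
ω = v/|dx/dθ| = 0.46/0.088481 = 5.1988 rad/s.
N = 60ω/(2π) = 49.645 rpm.

49.6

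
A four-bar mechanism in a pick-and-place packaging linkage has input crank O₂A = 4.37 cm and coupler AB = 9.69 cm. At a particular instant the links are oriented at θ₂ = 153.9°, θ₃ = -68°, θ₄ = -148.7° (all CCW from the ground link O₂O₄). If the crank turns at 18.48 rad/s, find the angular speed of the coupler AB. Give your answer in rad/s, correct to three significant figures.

ω₂ = 18.48 rad/s
Differentiating the loop-closure r₂e^{iθ₂}+r₃e^{iθ₃}=r₁+r₄e^{iθ₄} gives r₂ω₂e^{iθ₂}+r₃ω₃e^{iθ₃}=r₄ω₄e^{iθ₄}.
Eliminating the other unknown: ω₃ = r₂ω₂ sin(θ₄−θ₂) / [r₃ sin(θ₃−θ₄)].
Numerator sine = +0.84245; denominator sine = +0.98686.
Result = 0.0437·18.48·(+0.84245) / (0.0969·(+0.98686)) = +7.1146 rad/s; magnitude 7.1146 rad/s.

7.11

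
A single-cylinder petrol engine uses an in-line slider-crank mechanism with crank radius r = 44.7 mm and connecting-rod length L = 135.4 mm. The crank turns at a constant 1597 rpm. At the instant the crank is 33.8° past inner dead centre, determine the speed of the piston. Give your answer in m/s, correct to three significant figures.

ω = 2π·1597/60 = 167.2 rad/s
For an in-line slider-crank, x = r cosθ + √(L² − r² sin²θ), so v = −rω sinθ·[1 + r cosθ/√(L² − r² sin²θ)].
With r = 0.0447 m, L = 0.1354 m, θ = 33.8°: √(L² − r² sin²θ) = 0.1331 m.
v = −0.0447·167.2·0.55630·[1 + 0.0447·0.83098/0.1331] = -5.3192 m/s.
|v| = 5.3192 m/s.

5.32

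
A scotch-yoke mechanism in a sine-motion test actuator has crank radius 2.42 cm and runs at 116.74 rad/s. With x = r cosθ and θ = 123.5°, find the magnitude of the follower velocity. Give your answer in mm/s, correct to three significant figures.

ω = 116.7 rad/s
x = r cosθ ⇒ ẋ = −rω sinθ.
|v| = rω|sinθ| = 0.0242·116.7·|sin 123.5°| = 2.3558 m/s = 2355.8 mm/s.

2360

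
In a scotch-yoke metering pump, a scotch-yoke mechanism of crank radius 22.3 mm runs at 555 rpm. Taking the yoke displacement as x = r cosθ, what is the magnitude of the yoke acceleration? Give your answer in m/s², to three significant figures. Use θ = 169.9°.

ω = 58.12 rad/s (from 555 rpm).
x = r cosθ ⇒ ẍ = −rω² cosθ (ω constant).
|a| = rω²|cosθ| = 0.0223·(58.12)²·|cos 169.9°| = 74.159 m/s².

74.2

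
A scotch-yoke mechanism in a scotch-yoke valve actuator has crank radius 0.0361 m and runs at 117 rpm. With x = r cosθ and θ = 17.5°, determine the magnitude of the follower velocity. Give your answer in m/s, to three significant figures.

0.133

ω = 12.25 rad/s (from 117 rpm).
x = r cosθ ⇒ ẋ = −rω sinθ.
|v| = rω|sinθ| = 0.0361·12.25·|sin 17.5°| = 0.133 m/s.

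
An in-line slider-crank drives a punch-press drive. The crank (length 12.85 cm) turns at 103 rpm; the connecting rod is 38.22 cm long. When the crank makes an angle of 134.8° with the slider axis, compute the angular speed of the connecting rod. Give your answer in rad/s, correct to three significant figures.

ω = 10.79 rad/s (converted from 103 rpm).
The rod makes angle φ with the slider axis where L sinφ = r sinθ; differentiating, L cosφ·φ̇ = r ω cosθ.
L cosφ = √(L² − r² sin²θ) = 0.37116 m.
|ω_rod| = r ω |cosθ| / √(L² − r² sin²θ) = 0.1285·10.79·0.70463/0.37116 = 2.6313 rad/s.

2.63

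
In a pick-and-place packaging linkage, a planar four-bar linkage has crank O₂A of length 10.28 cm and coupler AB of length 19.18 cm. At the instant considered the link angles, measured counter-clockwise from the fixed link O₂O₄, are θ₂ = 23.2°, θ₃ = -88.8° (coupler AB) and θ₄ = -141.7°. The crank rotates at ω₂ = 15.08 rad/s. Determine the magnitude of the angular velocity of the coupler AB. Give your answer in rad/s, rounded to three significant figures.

ω₂ = 15.08 rad/s
Differentiating the loop-closure r₂e^{iθ₂}+r₃e^{iθ₃}=r₁+r₄e^{iθ₄} gives r₂ω₂e^{iθ₂}+r₃ω₃e^{iθ₃}=r₄ω₄e^{iθ₄}.
Eliminating the other unknown: ω₃ = r₂ω₂ sin(θ₄−θ₂) / [r₃ sin(θ₃−θ₄)].
Numerator sine = -0.26050; denominator sine = +0.79758.
Result = 0.1028·15.08·(-0.26050) / (0.1918·(+0.79758)) = -2.6399 rad/s; magnitude 2.6399 rad/s.

2.64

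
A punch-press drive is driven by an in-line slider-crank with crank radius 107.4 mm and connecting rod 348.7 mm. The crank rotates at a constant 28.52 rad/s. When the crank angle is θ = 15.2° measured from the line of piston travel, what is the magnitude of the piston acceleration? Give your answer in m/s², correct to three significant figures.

ω = 28.52 rad/s
x(θ) = r cosθ + √(L² − r² sin²θ); with ω constant, a = ω²·d²x/dθ².
d²x/dθ² = −r cosθ − r²(cos2θ)/√u − r⁴ sin²2θ/(4u^{3/2}),  u = L² − r² sin²θ = 0.120799 m².
Substituting r = 0.1074 m, L = 0.3487 m, θ = 15.2°: d²x/dθ² = -0.13247 m.
a = ω²·d²x/dθ² = (28.52)²·(-0.13247) = -107.75 m/s²;  |a| = 107.75 m/s².

108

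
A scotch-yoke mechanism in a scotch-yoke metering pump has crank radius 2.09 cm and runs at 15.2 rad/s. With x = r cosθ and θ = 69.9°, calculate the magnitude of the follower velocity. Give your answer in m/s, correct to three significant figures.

0.298

ω = 15.2 rad/s
x = r cosθ ⇒ ẋ = −rω sinθ.
|v| = rω|sinθ| = 0.0209·15.2·|sin 69.9°| = 0.29833 m/s.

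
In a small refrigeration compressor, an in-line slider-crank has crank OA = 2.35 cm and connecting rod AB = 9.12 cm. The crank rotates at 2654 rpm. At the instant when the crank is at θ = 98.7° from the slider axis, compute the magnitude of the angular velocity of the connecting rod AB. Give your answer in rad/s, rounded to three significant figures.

11.2

ω = 277.9 rad/s (converted from 2654 rpm).
The rod makes angle φ with the slider axis where L sinφ = r sinθ; differentiating, L cosφ·φ̇ = r ω cosθ.
L cosφ = √(L² − r² sin²θ) = 0.088192 m.
|ω_rod| = r ω |cosθ| / √(L² − r² sin²θ) = 0.0235·277.9·0.15126/0.088192 = 11.202 rad/s.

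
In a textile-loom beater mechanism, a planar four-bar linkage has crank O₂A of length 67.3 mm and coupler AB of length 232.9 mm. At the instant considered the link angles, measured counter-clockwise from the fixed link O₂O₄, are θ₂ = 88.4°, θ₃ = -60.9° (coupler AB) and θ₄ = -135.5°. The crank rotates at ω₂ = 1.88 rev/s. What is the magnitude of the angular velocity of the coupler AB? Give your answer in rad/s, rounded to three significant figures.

ω₂ = 11.81 rad/s (from 1.88 rev/s).
Differentiating the loop-closure r₂e^{iθ₂}+r₃e^{iθ₃}=r₁+r₄e^{iθ₄} gives r₂ω₂e^{iθ₂}+r₃ω₃e^{iθ₃}=r₄ω₄e^{iθ₄}.
Eliminating the other unknown: ω₃ = r₂ω₂ sin(θ₄−θ₂) / [r₃ sin(θ₃−θ₄)].
Numerator sine = +0.69340; denominator sine = +0.96410.
Result = 0.0673·11.81·(+0.69340) / (0.2329·(+0.96410)) = +2.455 rad/s; magnitude 2.455 rad/s.

2.45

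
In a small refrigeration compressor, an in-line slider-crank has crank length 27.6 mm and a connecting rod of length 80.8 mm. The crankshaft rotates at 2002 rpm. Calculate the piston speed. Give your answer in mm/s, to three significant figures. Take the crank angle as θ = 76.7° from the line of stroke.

6100

ω = 2π·2002/60 = 209.6 rad/s
For an in-line slider-crank, x = r cosθ + √(L² − r² sin²θ), so v = −rω sinθ·[1 + r cosθ/√(L² − r² sin²θ)].
With r = 0.0276 m, L = 0.0808 m, θ = 76.7°: √(L² − r² sin²θ) = 0.076205 m.
v = −0.0276·209.6·0.97318·[1 + 0.0276·0.23005/0.076205] = -6.1003 m/s.
|v| = 6.1003 m/s = 6100.3 mm/s.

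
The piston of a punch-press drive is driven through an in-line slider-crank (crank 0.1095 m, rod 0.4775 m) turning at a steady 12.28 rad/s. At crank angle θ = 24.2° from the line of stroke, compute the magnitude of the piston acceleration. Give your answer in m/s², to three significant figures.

17.6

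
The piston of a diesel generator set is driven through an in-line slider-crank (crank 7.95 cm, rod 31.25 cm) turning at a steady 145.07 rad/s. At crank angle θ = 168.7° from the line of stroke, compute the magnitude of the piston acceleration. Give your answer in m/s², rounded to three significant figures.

1250

ω = 145.1 rad/s
x(θ) = r cosθ + √(L² − r² sin²θ); with ω constant, a = ω²·d²x/dθ².
d²x/dθ² = −r cosθ − r²(cos2θ)/√u − r⁴ sin²2θ/(4u^{3/2}),  u = L² − r² sin²θ = 0.0974136 m².
Substituting r = 0.0795 m, L = 0.3125 m, θ = 168.7°: d²x/dθ² = +0.059215 m.
a = ω²·d²x/dθ² = (145.1)²·(+0.059215) = +1246.2 m/s²;  |a| = 1246.2 m/s².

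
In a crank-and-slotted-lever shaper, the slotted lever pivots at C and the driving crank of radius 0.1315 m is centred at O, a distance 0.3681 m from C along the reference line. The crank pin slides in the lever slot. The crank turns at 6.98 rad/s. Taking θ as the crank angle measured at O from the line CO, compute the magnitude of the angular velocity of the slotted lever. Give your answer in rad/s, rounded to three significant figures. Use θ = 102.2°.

0.373

ω = 6.98 rad/s
Crank pin A relative to C: A = (d + r cosθ, r sinθ); lever angle φ = atan2(r sinθ, d + r cosθ).
Differentiating tanφ: φ̇ = rω(d cosθ + r)/(d² + r² + 2dr cosθ).
d² + r² + 2dr cosθ = |CA|² = 0.132331 m²;  d cosθ + r = +0.053711 m.
|ω_lever| = |0.1315·6.98·+0.053711| / 0.132331 = 0.37255 rad/s.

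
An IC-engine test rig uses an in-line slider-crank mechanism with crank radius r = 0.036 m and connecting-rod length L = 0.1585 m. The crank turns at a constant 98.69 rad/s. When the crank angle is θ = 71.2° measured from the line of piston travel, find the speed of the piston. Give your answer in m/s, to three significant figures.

3.62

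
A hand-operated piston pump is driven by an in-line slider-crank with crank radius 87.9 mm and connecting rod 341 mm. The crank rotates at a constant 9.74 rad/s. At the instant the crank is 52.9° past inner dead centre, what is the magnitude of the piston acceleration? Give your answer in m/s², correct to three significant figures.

ω = 9.74 rad/s
x(θ) = r cosθ + √(L² − r² sin²θ); with ω constant, a = ω²·d²x/dθ².
d²x/dθ² = −r cosθ − r²(cos2θ)/√u − r⁴ sin²2θ/(4u^{3/2}),  u = L² − r² sin²θ = 0.111366 m².
Substituting r = 0.0879 m, L = 0.341 m, θ = 52.9°: d²x/dθ² = -0.04709 m.
a = ω²·d²x/dθ² = (9.74)²·(-0.04709) = -4.4673 m/s²;  |a| = 4.4673 m/s².

4.47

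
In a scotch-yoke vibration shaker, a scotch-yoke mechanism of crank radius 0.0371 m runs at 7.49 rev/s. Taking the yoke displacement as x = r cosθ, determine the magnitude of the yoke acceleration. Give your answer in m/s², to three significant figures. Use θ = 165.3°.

79.5

ω = 47.06 rad/s (from 7.49 rev/s).
x = r cosθ ⇒ ẍ = −rω² cosθ (ω constant).
|a| = rω²|cosθ| = 0.0371·(47.06)²·|cos 165.3°| = 79.477 m/s².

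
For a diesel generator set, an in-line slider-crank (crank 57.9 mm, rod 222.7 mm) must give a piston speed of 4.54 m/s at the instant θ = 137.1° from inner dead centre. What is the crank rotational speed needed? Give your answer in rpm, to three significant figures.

1360

For an in-line slider-crank, |v_piston| = rω|sinθ|·[1 + r cosθ/√(L² − r² sin²θ)].
With r = 0.0579 m, L = 0.2227 m, θ = 137.1°: the bracketed kinematic factor |dx/dθ| = 0.031787 m.
ω = v/|dx/dθ| = 4.54/0.031787 = 142.83 rad/s.
N = 60ω/(2π) = 1363.9 rpm.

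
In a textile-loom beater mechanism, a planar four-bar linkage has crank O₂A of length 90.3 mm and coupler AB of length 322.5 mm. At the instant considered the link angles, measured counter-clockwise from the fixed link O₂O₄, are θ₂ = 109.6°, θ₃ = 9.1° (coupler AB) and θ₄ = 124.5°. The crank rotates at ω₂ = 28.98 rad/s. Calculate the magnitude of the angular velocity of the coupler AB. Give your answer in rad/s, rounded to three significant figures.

ω₂ = 28.98 rad/s
Differentiating the loop-closure r₂e^{iθ₂}+r₃e^{iθ₃}=r₁+r₄e^{iθ₄} gives r₂ω₂e^{iθ₂}+r₃ω₃e^{iθ₃}=r₄ω₄e^{iθ₄}.
Eliminating the other unknown: ω₃ = r₂ω₂ sin(θ₄−θ₂) / [r₃ sin(θ₃−θ₄)].
Numerator sine = +0.25713; denominator sine = -0.90334.
Result = 0.0903·28.98·(+0.25713) / (0.3225·(-0.90334)) = -2.3097 rad/s; magnitude 2.3097 rad/s.

2.31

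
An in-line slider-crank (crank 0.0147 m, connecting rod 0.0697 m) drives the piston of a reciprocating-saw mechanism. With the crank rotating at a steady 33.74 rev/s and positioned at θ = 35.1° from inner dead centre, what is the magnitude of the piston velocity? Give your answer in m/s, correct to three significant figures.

2.10

ω = 2π·33.7 = 212 rad/s
For an in-line slider-crank, x = r cosθ + √(L² − r² sin²θ), so v = −rω sinθ·[1 + r cosθ/√(L² − r² sin²θ)].
With r = 0.0147 m, L = 0.0697 m, θ = 35.1°: √(L² − r² sin²θ) = 0.069186 m.
v = −0.0147·212·0.57501·[1 + 0.0147·0.81815/0.069186] = -2.1034 m/s.
|v| = 2.1034 m/s.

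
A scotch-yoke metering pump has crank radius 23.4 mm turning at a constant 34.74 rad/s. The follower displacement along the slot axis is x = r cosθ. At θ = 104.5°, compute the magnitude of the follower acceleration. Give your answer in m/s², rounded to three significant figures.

7.07

ω = 34.74 rad/s
x = r cosθ ⇒ ẍ = −rω² cosθ (ω constant).
|a| = rω²|cosθ| = 0.0234·(34.74)²·|cos 104.5°| = 7.0709 m/s².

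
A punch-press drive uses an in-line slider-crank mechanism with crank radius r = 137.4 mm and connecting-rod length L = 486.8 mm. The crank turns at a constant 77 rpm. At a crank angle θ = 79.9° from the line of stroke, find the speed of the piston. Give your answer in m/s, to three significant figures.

1.15

ω = 2π·77/60 = 8.063 rad/s
For an in-line slider-crank, x = r cosθ + √(L² − r² sin²θ), so v = −rω sinθ·[1 + r cosθ/√(L² − r² sin²θ)].
With r = 0.1374 m, L = 0.4868 m, θ = 79.9°: √(L² − r² sin²θ) = 0.46763 m.
v = −0.1374·8.063·0.98450·[1 + 0.1374·0.17537/0.46763] = -1.1469 m/s.
|v| = 1.1469 m/s.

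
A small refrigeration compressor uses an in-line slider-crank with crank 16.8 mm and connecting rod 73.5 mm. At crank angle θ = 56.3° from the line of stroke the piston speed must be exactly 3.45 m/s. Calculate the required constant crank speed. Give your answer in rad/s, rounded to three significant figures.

219

For an in-line slider-crank, |v_piston| = rω|sinθ|·[1 + r cosθ/√(L² − r² sin²θ)].
With r = 0.0168 m, L = 0.0735 m, θ = 56.3°: the bracketed kinematic factor |dx/dθ| = 0.015782 m.
ω = v/|dx/dθ| = 3.45/0.015782 = 218.6 rad/s.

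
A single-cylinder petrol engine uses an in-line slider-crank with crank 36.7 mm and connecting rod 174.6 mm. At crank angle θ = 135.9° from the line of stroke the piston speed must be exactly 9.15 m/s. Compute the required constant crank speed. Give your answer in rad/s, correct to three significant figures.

423

For an in-line slider-crank, |v_piston| = rω|sinθ|·[1 + r cosθ/√(L² − r² sin²θ)].
With r = 0.0367 m, L = 0.1746 m, θ = 135.9°: the bracketed kinematic factor |dx/dθ| = 0.021643 m.
ω = v/|dx/dθ| = 9.15/0.021643 = 422.77 rad/s.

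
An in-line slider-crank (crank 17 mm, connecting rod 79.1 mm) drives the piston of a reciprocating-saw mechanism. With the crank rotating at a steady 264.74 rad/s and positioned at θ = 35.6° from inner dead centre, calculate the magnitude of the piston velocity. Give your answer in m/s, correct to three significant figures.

3.08

ω = 264.7 rad/s
For an in-line slider-crank, x = r cosθ + √(L² − r² sin²θ), so v = −rω sinθ·[1 + r cosθ/√(L² − r² sin²θ)].
With r = 0.017 m, L = 0.0791 m, θ = 35.6°: √(L² − r² sin²θ) = 0.078479 m.
v = −0.017·264.7·0.58212·[1 + 0.017·0.81310/0.078479] = -3.0813 m/s.
|v| = 3.0813 m/s.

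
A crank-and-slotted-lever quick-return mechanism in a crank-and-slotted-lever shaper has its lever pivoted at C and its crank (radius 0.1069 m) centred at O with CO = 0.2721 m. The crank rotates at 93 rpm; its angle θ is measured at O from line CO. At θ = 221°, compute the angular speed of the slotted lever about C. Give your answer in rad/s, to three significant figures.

2.47

ω = 9.739 rad/s (from 93 rpm).
Crank pin A relative to C: A = (d + r cosθ, r sinθ); lever angle φ = atan2(r sinθ, d + r cosθ).
Differentiating tanφ: φ̇ = rω(d cosθ + r)/(d² + r² + 2dr cosθ).
d² + r² + 2dr cosθ = |CA|² = 0.0415608 m²;  d cosθ + r = -0.098456 m.
|ω_lever| = |0.1069·9.739·-0.098456| / 0.0415608 = 2.4663 rad/s.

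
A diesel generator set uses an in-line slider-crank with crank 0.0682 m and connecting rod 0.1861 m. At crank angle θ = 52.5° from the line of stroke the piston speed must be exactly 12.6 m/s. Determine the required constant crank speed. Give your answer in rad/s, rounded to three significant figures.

189

For an in-line slider-crank, |v_piston| = rω|sinθ|·[1 + r cosθ/√(L² − r² sin²θ)].
With r = 0.0682 m, L = 0.1861 m, θ = 52.5°: the bracketed kinematic factor |dx/dθ| = 0.066722 m.
ω = v/|dx/dθ| = 12.6/0.066722 = 188.84 rad/s.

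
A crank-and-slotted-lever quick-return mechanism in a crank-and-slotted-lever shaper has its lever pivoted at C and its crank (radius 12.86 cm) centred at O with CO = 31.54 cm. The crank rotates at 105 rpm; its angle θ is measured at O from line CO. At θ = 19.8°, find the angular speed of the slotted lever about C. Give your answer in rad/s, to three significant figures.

3.13

ω = 11 rad/s (from 105 rpm).
Crank pin A relative to C: A = (d + r cosθ, r sinθ); lever angle φ = atan2(r sinθ, d + r cosθ).
Differentiating tanφ: φ̇ = rω(d cosθ + r)/(d² + r² + 2dr cosθ).
d² + r² + 2dr cosθ = |CA|² = 0.19234 m²;  d cosθ + r = +0.42535 m.
|ω_lever| = |0.1286·11·+0.42535| / 0.19234 = 3.1271 rad/s.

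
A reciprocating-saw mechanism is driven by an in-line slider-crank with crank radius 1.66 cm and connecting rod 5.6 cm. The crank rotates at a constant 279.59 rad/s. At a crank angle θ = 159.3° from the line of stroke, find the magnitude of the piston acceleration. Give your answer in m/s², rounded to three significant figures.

920

ω = 279.6 rad/s
x(θ) = r cosθ + √(L² − r² sin²θ); with ω constant, a = ω²·d²x/dθ².
d²x/dθ² = −r cosθ − r²(cos2θ)/√u − r⁴ sin²2θ/(4u^{3/2}),  u = L² − r² sin²θ = 0.00310157 m².
Substituting r = 0.0166 m, L = 0.056 m, θ = 159.3°: d²x/dθ² = +0.011769 m.
a = ω²·d²x/dθ² = (279.6)²·(+0.011769) = +919.97 m/s²;  |a| = 919.97 m/s².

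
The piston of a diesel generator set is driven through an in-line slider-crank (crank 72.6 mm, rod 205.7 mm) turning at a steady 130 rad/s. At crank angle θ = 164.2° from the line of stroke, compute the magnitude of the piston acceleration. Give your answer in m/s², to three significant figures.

806

ω = 130 rad/s
x(θ) = r cosθ + √(L² − r² sin²θ); with ω constant, a = ω²·d²x/dθ².
d²x/dθ² = −r cosθ − r²(cos2θ)/√u − r⁴ sin²2θ/(4u^{3/2}),  u = L² − r² sin²θ = 0.0419217 m².
Substituting r = 0.0726 m, L = 0.2057 m, θ = 164.2°: d²x/dθ² = +0.047709 m.
a = ω²·d²x/dθ² = (130)²·(+0.047709) = +806.28 m/s²;  |a| = 806.28 m/s².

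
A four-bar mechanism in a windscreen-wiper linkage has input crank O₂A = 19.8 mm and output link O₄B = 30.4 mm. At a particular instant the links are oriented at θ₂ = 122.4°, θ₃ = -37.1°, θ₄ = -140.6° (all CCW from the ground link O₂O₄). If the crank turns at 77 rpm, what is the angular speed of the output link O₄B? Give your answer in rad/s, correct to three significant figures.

1.89

ω₂ = 8.063 rad/s (from 77 rpm).
Differentiating the loop-closure r₂e^{iθ₂}+r₃e^{iθ₃}=r₁+r₄e^{iθ₄} gives r₂ω₂e^{iθ₂}+r₃ω₃e^{iθ₃}=r₄ω₄e^{iθ₄}.
Eliminating the other unknown: ω₄ = r₂ω₂ sin(θ₂−θ₃) / [r₄ sin(θ₄−θ₃)].
Numerator sine = +0.35021; denominator sine = -0.97237.
Result = 0.0198·8.063·(+0.35021) / (0.0304·(-0.97237)) = -1.8915 rad/s; magnitude 1.8915 rad/s.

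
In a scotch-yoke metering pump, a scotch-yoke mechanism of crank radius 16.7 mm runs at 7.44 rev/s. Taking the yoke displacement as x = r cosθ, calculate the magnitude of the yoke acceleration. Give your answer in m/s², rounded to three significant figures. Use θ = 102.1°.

ω = 46.75 rad/s (from 7.44 rev/s).
x = r cosθ ⇒ ẍ = −rω² cosθ (ω constant).
|a| = rω²|cosθ| = 0.0167·(46.75)²·|cos 102.1°| = 7.6498 m/s².

7.65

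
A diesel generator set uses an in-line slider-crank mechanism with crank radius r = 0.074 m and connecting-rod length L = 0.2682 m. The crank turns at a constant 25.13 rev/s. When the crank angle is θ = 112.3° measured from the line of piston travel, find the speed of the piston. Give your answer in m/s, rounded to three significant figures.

ω = 2π·25.1 = 157.9 rad/s
For an in-line slider-crank, x = r cosθ + √(L² − r² sin²θ), so v = −rω sinθ·[1 + r cosθ/√(L² − r² sin²θ)].
With r = 0.074 m, L = 0.2682 m, θ = 112.3°: √(L² − r² sin²θ) = 0.25931 m.
v = −0.074·157.9·0.92521·[1 + 0.074·-0.37946/0.25931] = -9.6399 m/s.
|v| = 9.6399 m/s.

9.64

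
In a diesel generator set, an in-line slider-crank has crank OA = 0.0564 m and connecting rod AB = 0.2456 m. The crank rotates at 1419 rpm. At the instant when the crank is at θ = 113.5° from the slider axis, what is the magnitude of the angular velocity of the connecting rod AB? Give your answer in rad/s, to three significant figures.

13.9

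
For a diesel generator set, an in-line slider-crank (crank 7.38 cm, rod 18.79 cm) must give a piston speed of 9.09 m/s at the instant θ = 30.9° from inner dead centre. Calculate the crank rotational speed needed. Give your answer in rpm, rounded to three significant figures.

1700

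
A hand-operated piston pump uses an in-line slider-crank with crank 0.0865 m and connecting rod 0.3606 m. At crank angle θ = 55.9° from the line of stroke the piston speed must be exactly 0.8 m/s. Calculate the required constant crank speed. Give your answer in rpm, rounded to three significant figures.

For an in-line slider-crank, |v_piston| = rω|sinθ|·[1 + r cosθ/√(L² − r² sin²θ)].
With r = 0.0865 m, L = 0.3606 m, θ = 55.9°: the bracketed kinematic factor |dx/dθ| = 0.081456 m.
ω = v/|dx/dθ| = 0.8/0.081456 = 9.8213 rad/s.
N = 60ω/(2π) = 93.786 rpm.

93.8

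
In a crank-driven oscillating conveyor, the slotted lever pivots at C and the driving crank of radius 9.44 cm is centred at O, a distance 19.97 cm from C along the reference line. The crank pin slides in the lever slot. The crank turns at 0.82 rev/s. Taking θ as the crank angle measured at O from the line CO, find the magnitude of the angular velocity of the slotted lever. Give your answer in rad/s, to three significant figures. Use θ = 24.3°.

ω = 5.152 rad/s (from 0.82 rev/s).
Crank pin A relative to C: A = (d + r cosθ, r sinθ); lever angle φ = atan2(r sinθ, d + r cosθ).
Differentiating tanφ: φ̇ = rω(d cosθ + r)/(d² + r² + 2dr cosθ).
d² + r² + 2dr cosθ = |CA|² = 0.0831544 m²;  d cosθ + r = +0.27641 m.
|ω_lever| = |0.0944·5.152·+0.27641| / 0.0831544 = 1.6167 rad/s.

1.62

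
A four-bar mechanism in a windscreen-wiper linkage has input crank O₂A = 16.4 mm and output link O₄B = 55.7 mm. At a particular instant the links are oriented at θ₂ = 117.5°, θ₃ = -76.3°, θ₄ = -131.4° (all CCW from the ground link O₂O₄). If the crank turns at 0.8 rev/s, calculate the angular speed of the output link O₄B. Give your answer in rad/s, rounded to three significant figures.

ω₂ = 5.027 rad/s (from 0.8 rev/s).
Differentiating the loop-closure r₂e^{iθ₂}+r₃e^{iθ₃}=r₁+r₄e^{iθ₄} gives r₂ω₂e^{iθ₂}+r₃ω₃e^{iθ₃}=r₄ω₄e^{iθ₄}.
Eliminating the other unknown: ω₄ = r₂ω₂ sin(θ₂−θ₃) / [r₄ sin(θ₄−θ₃)].
Numerator sine = -0.23853; denominator sine = -0.82015.
Result = 0.0164·5.027·(-0.23853) / (0.0557·(-0.82015)) = +0.43044 rad/s; magnitude 0.43044 rad/s.

0.430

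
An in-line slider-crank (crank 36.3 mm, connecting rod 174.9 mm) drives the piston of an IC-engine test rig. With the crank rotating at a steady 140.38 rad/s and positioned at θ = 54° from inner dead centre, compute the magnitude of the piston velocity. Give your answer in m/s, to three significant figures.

ω = 140.4 rad/s
For an in-line slider-crank, x = r cosθ + √(L² − r² sin²θ), so v = −rω sinθ·[1 + r cosθ/√(L² − r² sin²θ)].
With r = 0.0363 m, L = 0.1749 m, θ = 54°: √(L² − r² sin²θ) = 0.17242 m.
v = −0.0363·140.4·0.80902·[1 + 0.0363·0.58779/0.17242] = -4.6328 m/s.
|v| = 4.6328 m/s.

4.63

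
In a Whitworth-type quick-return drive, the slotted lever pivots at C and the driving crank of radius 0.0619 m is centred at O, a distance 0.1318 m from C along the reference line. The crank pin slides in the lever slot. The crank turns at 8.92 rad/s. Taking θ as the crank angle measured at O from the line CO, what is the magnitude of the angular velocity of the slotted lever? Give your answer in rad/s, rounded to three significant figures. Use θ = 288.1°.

2.16

ω = 8.92 rad/s
Crank pin A relative to C: A = (d + r cosθ, r sinθ); lever angle φ = atan2(r sinθ, d + r cosθ).
Differentiating tanφ: φ̇ = rω(d cosθ + r)/(d² + r² + 2dr cosθ).
d² + r² + 2dr cosθ = |CA|² = 0.0262721 m²;  d cosθ + r = +0.10285 m.
|ω_lever| = |0.0619·8.92·+0.10285| / 0.0262721 = 2.1615 rad/s.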